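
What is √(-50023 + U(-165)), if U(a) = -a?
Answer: I*√49858 ≈ 223.29*I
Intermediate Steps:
√(-50023 + U(-165)) = √(-50023 - 1*(-165)) = √(-50023 + 165) = √(-49858) = I*√49858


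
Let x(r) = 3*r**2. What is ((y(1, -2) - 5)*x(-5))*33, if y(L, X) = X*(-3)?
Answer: 2475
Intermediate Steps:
y(L, X) = -3*X
((y(1, -2) - 5)*x(-5))*33 = ((-3*(-2) - 5)*(3*(-5)**2))*33 = ((6 - 5)*(3*25))*33 = (1*75)*33 = 75*33 = 2475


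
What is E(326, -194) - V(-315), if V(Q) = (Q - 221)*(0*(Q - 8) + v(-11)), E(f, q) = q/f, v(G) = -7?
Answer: -611673/163 ≈ -3752.6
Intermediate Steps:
V(Q) = 1547 - 7*Q (V(Q) = (Q - 221)*(0*(Q - 8) - 7) = (-221 + Q)*(0*(-8 + Q) - 7) = (-221 + Q)*(0 - 7) = (-221 + Q)*(-7) = 1547 - 7*Q)
E(326, -194) - V(-315) = -194/326 - (1547 - 7*(-315)) = -194*1/326 - (1547 + 2205) = -97/163 - 1*3752 = -97/163 - 3752 = -611673/163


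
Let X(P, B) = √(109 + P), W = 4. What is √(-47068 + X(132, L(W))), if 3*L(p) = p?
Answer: √(-47068 + √241) ≈ 216.92*I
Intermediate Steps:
L(p) = p/3
√(-47068 + X(132, L(W))) = √(-47068 + √(109 + 132)) = √(-47068 + √241)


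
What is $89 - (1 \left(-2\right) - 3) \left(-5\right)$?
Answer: $-2225$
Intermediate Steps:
$89 - (1 \left(-2\right) - 3) \left(-5\right) = 89 - (-2 - 3) \left(-5\right) = 89 \left(-1\right) \left(-5\right) \left(-5\right) = 89 \cdot 5 \left(-5\right) = 89 \left(-25\right) = -2225$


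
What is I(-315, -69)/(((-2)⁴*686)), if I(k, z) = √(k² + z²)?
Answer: 3*√11554/10976 ≈ 0.029379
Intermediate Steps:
I(-315, -69)/(((-2)⁴*686)) = √((-315)² + (-69)²)/(((-2)⁴*686)) = √(99225 + 4761)/((16*686)) = √103986/10976 = (3*√11554)*(1/10976) = 3*√11554/10976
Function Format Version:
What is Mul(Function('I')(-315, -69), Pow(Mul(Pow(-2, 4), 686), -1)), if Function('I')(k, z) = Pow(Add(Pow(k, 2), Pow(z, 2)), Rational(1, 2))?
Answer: Mul(Rational(3, 10976), Pow(11554, Rational(1, 2))) ≈ 0.029379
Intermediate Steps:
Mul(Function('I')(-315, -69), Pow(Mul(Pow(-2, 4), 686), -1)) = Mul(Pow(Add(Pow(-315, 2), Pow(-69, 2)), Rational(1, 2)), Pow(Mul(Pow(-2, 4), 686), -1)) = Mul(Pow(Add(99225, 4761), Rational(1, 2)), Pow(Mul(16, 686), -1)) = Mul(Pow(103986, Rational(1, 2)), Pow(10976, -1)) = Mul(Mul(3, Pow(11554, Rational(1, 2))), Rational(1, 10976)) = Mul(Rational(3, 10976), Pow(11554, Rational(1, 2)))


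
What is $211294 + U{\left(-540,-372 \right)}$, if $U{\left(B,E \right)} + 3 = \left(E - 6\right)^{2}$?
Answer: $354175$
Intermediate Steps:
$U{\left(B,E \right)} = -3 + \left(-6 + E\right)^{2}$ ($U{\left(B,E \right)} = -3 + \left(E - 6\right)^{2} = -3 + \left(-6 + E\right)^{2}$)
$211294 + U{\left(-540,-372 \right)} = 211294 - \left(3 - \left(-6 - 372\right)^{2}\right) = 211294 - \left(3 - \left(-378\right)^{2}\right) = 211294 + \left(-3 + 142884\right) = 211294 + 142881 = 354175$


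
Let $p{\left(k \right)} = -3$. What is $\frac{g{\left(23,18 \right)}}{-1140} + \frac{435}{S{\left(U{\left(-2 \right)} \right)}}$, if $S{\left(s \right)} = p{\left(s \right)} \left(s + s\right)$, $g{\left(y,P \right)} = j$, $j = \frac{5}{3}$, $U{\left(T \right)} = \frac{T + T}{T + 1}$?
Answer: $- \frac{24797}{1368} \approx -18.126$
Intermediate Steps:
$U{\left(T \right)} = \frac{2 T}{1 + T}$
$j = \frac{5}{3}$ ($j = 5 \cdot \frac{1}{3} = \frac{5}{3} \approx 1.6667$)
$g{\left(y,P \right)} = \frac{5}{3}$
$S{\left(s \right)} = - 6 s$ ($S{\left(s \right)} = - 3 \left(s + s\right) = - 3 \cdot 2 s = - 6 s$)
$\frac{g{\left(23,18 \right)}}{-1140} + \frac{435}{S{\left(U{\left(-2 \right)} \right)}} = \frac{5}{3 \left(-1140\right)} + \frac{435}{\left(-6\right) 2 \left(-2\right) \frac{1}{1 - 2}} = \frac{5}{3} \left(- \frac{1}{1140}\right) + \frac{435}{\left(-6\right) 2 \left(-2\right) \frac{1}{-1}} = - \frac{1}{684} + \frac{435}{\left(-6\right) 2 \left(-2\right) \left(-1\right)} = - \frac{1}{684} + \frac{435}{\left(-6\right) 4} = - \frac{1}{684} + \frac{435}{-24} = - \frac{1}{684} + 435 \left(- \frac{1}{24}\right) = - \frac{1}{684} - \frac{145}{8} = - \frac{24797}{1368}$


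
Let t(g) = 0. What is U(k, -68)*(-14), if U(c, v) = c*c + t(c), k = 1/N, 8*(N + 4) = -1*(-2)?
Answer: -224/225 ≈ -0.99556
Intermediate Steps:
N = -15/4 (N = -4 + (-1*(-2))/8 = -4 + (1/8)*2 = -4 + 1/4 = -15/4 ≈ -3.7500)
k = -4/15 (k = 1/(-15/4) = -4/15 ≈ -0.26667)
U(c, v) = c**2 (U(c, v) = c*c + 0 = c**2 + 0 = c**2)
U(k, -68)*(-14) = (-4/15)**2*(-14) = (16/225)*(-14) = -224/225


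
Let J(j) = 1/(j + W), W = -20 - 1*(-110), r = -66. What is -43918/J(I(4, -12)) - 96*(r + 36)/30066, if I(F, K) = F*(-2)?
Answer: -18045993556/5011 ≈ -3.6013e+6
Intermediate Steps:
I(F, K) = -2*F
W = 90 (W = -20 + 110 = 90)
J(j) = 1/(90 + j) (J(j) = 1/(j + 90) = 1/(90 + j))
-43918/J(I(4, -12)) - 96*(r + 36)/30066 = -43918/(1/(90 - 2*4)) - 96*(-66 + 36)/30066 = -43918/(1/(90 - 8)) - 96*(-30)*(1/30066) = -43918/(1/82) + 2880*(1/30066) = -43918/1/82 + 480/5011 = -43918*82 + 480/5011 = -3601276 + 480/5011 = -18045993556/5011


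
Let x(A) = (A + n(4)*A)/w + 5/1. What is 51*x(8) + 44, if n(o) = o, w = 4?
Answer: 809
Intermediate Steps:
x(A) = 5 + 5*A/4 (x(A) = (A + 4*A)/4 + 5/1 = (5*A)*(¼) + 5*1 = 5*A/4 + 5 = 5 + 5*A/4)
51*x(8) + 44 = 51*(5 + (5/4)*8) + 44 = 51*(5 + 10) + 44 = 51*15 + 44 = 765 + 44 = 809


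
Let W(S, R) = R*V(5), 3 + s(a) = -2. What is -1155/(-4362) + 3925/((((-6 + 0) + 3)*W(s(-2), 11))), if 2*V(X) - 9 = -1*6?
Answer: -11375785/143946 ≈ -79.028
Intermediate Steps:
V(X) = 3/2 (V(X) = 9/2 + (-1*6)/2 = 9/2 + (1/2)*(-6) = 9/2 - 3 = 3/2)
s(a) = -5 (s(a) = -3 - 2 = -5)
W(S, R) = 3*R/2 (W(S, R) = R*(3/2) = 3*R/2)
-1155/(-4362) + 3925/((((-6 + 0) + 3)*W(s(-2), 11))) = -1155/(-4362) + 3925/((((-6 + 0) + 3)*((3/2)*11))) = -1155*(-1/4362) + 3925/(((-6 + 3)*(33/2))) = 385/1454 + 3925/((-3*33/2)) = 385/1454 + 3925/(-99/2) = 385/1454 + 3925*(-2/99) = 385/1454 - 7850/99 = -11375785/143946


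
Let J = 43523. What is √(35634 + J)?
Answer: √79157 ≈ 281.35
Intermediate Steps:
√(35634 + J) = √(35634 + 43523) = √79157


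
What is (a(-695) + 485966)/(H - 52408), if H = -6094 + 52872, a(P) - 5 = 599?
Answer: -48657/563 ≈ -86.425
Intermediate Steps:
a(P) = 604 (a(P) = 5 + 599 = 604)
H = 46778
(a(-695) + 485966)/(H - 52408) = (604 + 485966)/(46778 - 52408) = 486570/(-5630) = 486570*(-1/5630) = -48657/563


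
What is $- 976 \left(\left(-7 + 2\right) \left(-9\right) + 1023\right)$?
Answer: $-1042368$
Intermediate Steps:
$- 976 \left(\left(-7 + 2\right) \left(-9\right) + 1023\right) = - 976 \left(\left(-5\right) \left(-9\right) + 1023\right) = - 976 \left(45 + 1023\right) = \left(-976\right) 1068 = -1042368$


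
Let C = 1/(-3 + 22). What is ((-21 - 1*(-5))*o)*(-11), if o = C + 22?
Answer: 73744/19 ≈ 3881.3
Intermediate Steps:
C = 1/19 ≈ 0.052632
o = 419/19 (o = 1/19 + 22 = 419/19 ≈ 22.053)
((-21 - 1*(-5))*o)*(-11) = ((-21 - 1*(-5))*(419/19))*(-11) = ((-21 + 5)*(419/19))*(-11) = -16*419/19*(-11) = -6704/19*(-11) = 73744/19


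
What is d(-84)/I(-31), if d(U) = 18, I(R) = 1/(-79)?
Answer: -1422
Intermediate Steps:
I(R) = -1/79
d(-84)/I(-31) = 18/(-1/79) = 18*(-79) = -1422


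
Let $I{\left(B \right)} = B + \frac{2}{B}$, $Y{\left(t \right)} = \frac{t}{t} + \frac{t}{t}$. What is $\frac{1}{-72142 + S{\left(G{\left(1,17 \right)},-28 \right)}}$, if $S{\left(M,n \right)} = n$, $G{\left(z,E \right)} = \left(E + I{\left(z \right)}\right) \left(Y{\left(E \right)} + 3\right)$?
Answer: $- \frac{1}{72170} \approx -1.3856 \cdot 10^{-5}$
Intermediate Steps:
$Y{\left(t \right)} = 2$ ($Y{\left(t \right)} = 1 + 1 = 2$)
$G{\left(z,E \right)} = 5 E + 5 z + \frac{10}{z}$ ($G{\left(z,E \right)} = \left(E + \left(z + \frac{2}{z}\right)\right) \left(2 + 3\right) = \left(E + z + \frac{2}{z}\right) 5 = 5 E + 5 z + \frac{10}{z}$)
$\frac{1}{-72142 + S{\left(G{\left(1,17 \right)},-28 \right)}} = \frac{1}{-72142 - 28} = \frac{1}{-72170} = - \frac{1}{72170}$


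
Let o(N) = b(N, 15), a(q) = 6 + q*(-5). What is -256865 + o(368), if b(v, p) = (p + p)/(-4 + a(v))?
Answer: -236058950/919 ≈ -2.5687e+5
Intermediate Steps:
a(q) = 6 - 5*q
b(v, p) = 2*p/(2 - 5*v) (b(v, p) = (p + p)/(-4 + (6 - 5*v)) = (2*p)/(2 - 5*v) = 2*p/(2 - 5*v))
o(N) = -30/(-2 + 5*N) (o(N) = -2*15/(-2 + 5*N) = -30/(-2 + 5*N))
-256865 + o(368) = -256865 - 30/(-2 + 5*368) = -256865 - 30/(-2 + 1840) = -256865 - 30/1838 = -256865 - 30*1/1838 = -256865 - 15/919 = -236058950/919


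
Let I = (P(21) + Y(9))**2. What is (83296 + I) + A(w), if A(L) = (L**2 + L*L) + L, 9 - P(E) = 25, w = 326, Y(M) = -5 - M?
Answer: 297074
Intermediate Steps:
P(E) = -16 (P(E) = 9 - 1*25 = 9 - 25 = -16)
A(L) = L + 2*L**2 (A(L) = (L**2 + L**2) + L = 2*L**2 + L = L + 2*L**2)
I = 900 (I = (-16 + (-5 - 1*9))**2 = (-16 + (-5 - 9))**2 = (-16 - 14)**2 = (-30)**2 = 900)
(83296 + I) + A(w) = (83296 + 900) + 326*(1 + 2*326) = 84196 + 326*(1 + 652) = 84196 + 326*653 = 84196 + 212878 = 297074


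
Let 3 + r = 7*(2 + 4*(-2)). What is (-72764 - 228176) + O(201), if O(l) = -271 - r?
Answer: -301166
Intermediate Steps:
r = -45 (r = -3 + 7*(2 + 4*(-2)) = -3 + 7*(2 - 8) = -3 + 7*(-6) = -3 - 42 = -45)
O(l) = -226 (O(l) = -271 - 1*(-45) = -271 + 45 = -226)
(-72764 - 228176) + O(201) = (-72764 - 228176) - 226 = -300940 - 226 = -301166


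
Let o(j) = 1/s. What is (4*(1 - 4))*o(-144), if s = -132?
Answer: 1/11 ≈ 0.090909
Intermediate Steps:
o(j) = -1/132 (o(j) = 1/(-132) = -1/132)
(4*(1 - 4))*o(-144) = (4*(1 - 4))*(-1/132) = (4*(-3))*(-1/132) = -12*(-1/132) = 1/11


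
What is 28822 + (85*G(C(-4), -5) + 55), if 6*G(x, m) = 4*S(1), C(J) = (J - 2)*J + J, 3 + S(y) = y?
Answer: 86291/3 ≈ 28764.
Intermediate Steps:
S(y) = -3 + y
C(J) = J + J*(-2 + J) (C(J) = (-2 + J)*J + J = J*(-2 + J) + J = J + J*(-2 + J))
G(x, m) = -4/3 (G(x, m) = (4*(-3 + 1))/6 = (4*(-2))/6 = (⅙)*(-8) = -4/3)
28822 + (85*G(C(-4), -5) + 55) = 28822 + (85*(-4/3) + 55) = 28822 + (-340/3 + 55) = 28822 - 175/3 = 86291/3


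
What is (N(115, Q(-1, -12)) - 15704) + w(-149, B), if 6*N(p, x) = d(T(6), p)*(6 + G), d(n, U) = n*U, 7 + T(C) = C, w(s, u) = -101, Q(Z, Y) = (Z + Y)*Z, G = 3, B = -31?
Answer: -31955/2 ≈ -15978.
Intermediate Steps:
Q(Z, Y) = Z*(Y + Z) (Q(Z, Y) = (Y + Z)*Z = Z*(Y + Z))
T(C) = -7 + C
d(n, U) = U*n
N(p, x) = -3*p/2 (N(p, x) = ((p*(-7 + 6))*(6 + 3))/6 = ((p*(-1))*9)/6 = (-p*9)/6 = (-9*p)/6 = -3*p/2)
(N(115, Q(-1, -12)) - 15704) + w(-149, B) = (-3/2*115 - 15704) - 101 = (-345/2 - 15704) - 101 = -31753/2 - 101 = -31955/2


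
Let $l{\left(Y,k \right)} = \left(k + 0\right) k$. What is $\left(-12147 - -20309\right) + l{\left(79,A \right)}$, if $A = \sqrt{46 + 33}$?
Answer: $8241$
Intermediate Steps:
$A = \sqrt{79} \approx 8.8882$
$l{\left(Y,k \right)} = k^{2}$ ($l{\left(Y,k \right)} = k k = k^{2}$)
$\left(-12147 - -20309\right) + l{\left(79,A \right)} = \left(-12147 - -20309\right) + \left(\sqrt{79}\right)^{2} = \left(-12147 + 20309\right) + 79 = 8162 + 79 = 8241$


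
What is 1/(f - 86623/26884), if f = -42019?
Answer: -26884/1129725419 ≈ -2.3797e-5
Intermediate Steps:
1/(f - 86623/26884) = 1/(-42019 - 86623/26884) = 1/(-1129725419/26884) = -26884/1129725419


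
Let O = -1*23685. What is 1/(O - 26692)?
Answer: -1/50377 ≈ -1.9850e-5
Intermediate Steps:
O = -23685
1/(O - 26692) = 1/(-23685 - 26692) = 1/(-50377) = -1/50377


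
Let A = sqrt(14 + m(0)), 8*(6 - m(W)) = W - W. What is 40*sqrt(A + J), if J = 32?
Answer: 40*sqrt(32 + 2*sqrt(5)) ≈ 241.57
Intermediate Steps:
m(W) = 6 (m(W) = 6 - (W - W)/8 = 6 - 1/8*0 = 6 + 0 = 6)
A = 2*sqrt(5) (A = sqrt(14 + 6) = sqrt(20) = 2*sqrt(5) ≈ 4.4721)
40*sqrt(A + J) = 40*sqrt(2*sqrt(5) + 32) = 40*sqrt(32 + 2*sqrt(5))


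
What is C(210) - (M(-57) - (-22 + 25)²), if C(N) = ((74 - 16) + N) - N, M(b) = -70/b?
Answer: 3749/57 ≈ 65.772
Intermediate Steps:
C(N) = 58 (C(N) = (58 + N) - N = 58)
C(210) - (M(-57) - (-22 + 25)²) = 58 - (-70/(-57) - (-22 + 25)²) = 58 - (-70*(-1/57) - 1*3²) = 58 - (70/57 - 1*9) = 58 - (70/57 - 9) = 58 - 1*(-443/57) = 58 + 443/57 = 3749/57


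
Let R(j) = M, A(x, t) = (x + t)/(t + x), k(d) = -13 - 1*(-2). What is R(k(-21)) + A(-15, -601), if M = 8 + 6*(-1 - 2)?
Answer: -9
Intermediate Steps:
k(d) = -11 (k(d) = -13 + 2 = -11)
A(x, t) = 1 (A(x, t) = (t + x)/(t + x) = 1)
M = -10 (M = 8 + 6*(-3) = 8 - 18 = -10)
R(j) = -10
R(k(-21)) + A(-15, -601) = -10 + 1 = -9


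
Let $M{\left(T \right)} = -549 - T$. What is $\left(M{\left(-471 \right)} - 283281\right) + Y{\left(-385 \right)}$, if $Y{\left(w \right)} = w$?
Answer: $-283744$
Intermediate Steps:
$\left(M{\left(-471 \right)} - 283281\right) + Y{\left(-385 \right)} = \left(\left(-549 - -471\right) - 283281\right) - 385 = \left(\left(-549 + 471\right) - 283281\right) - 385 = \left(-78 - 283281\right) - 385 = -283359 - 385 = -283744$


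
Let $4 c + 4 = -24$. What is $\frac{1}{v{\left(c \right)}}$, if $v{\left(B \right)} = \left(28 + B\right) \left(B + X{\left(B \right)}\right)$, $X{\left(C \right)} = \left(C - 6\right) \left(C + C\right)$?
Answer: $\frac{1}{3675} \approx 0.00027211$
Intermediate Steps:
$c = -7$ ($c = -1 + \frac{1}{4} \left(-24\right) = -1 - 6 = -7$)
$X{\left(C \right)} = 2 C \left(-6 + C\right)$ ($X{\left(C \right)} = \left(-6 + C\right) 2 C = 2 C \left(-6 + C\right)$)
$v{\left(B \right)} = \left(28 + B\right) \left(B + 2 B \left(-6 + B\right)\right)$
$\frac{1}{v{\left(c \right)}} = \frac{1}{\left(-7\right) \left(-308 + 2 \left(-7\right)^{2} + 45 \left(-7\right)\right)} = \frac{1}{\left(-7\right) \left(-308 + 2 \cdot 49 - 315\right)} = \frac{1}{\left(-7\right) \left(-308 + 98 - 315\right)} = \frac{1}{\left(-7\right) \left(-525\right)} = \frac{1}{3675}$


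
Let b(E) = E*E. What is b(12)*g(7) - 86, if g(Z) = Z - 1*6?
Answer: 58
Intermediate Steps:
g(Z) = -6 + Z (g(Z) = Z - 6 = -6 + Z)
b(E) = E²
b(12)*g(7) - 86 = 12²*(-6 + 7) - 86 = 144*1 - 86 = 144 - 86 = 58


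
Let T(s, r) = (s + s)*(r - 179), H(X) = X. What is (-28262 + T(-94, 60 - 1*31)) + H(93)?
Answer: 31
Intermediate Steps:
T(s, r) = 2*s*(-179 + r) (T(s, r) = (2*s)*(-179 + r) = 2*s*(-179 + r))
(-28262 + T(-94, 60 - 1*31)) + H(93) = (-28262 + 2*(-94)*(-179 + (60 - 1*31))) + 93 = (-28262 + 2*(-94)*(-179 + (60 - 31))) + 93 = (-28262 + 2*(-94)*(-179 + 29)) + 93 = (-28262 + 2*(-94)*(-150)) + 93 = (-28262 + 28200) + 93 = -62 + 93 = 31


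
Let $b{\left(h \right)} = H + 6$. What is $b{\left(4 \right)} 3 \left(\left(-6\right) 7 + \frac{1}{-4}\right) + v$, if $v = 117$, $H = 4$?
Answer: $- \frac{2301}{2} \approx -1150.5$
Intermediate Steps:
$b{\left(h \right)} = 10$ ($b{\left(h \right)} = 4 + 6 = 10$)
$b{\left(4 \right)} 3 \left(\left(-6\right) 7 + \frac{1}{-4}\right) + v = 10 \cdot 3 \left(\left(-6\right) 7 + \frac{1}{-4}\right) + 117 = 30 \left(-42 - \frac{1}{4}\right) + 117 = 30 \left(- \frac{169}{4}\right) + 117 = - \frac{2535}{2} + 117 = - \frac{2301}{2}$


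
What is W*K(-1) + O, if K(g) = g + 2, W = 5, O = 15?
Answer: 20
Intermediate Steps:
K(g) = 2 + g
W*K(-1) + O = 5*(2 - 1) + 15 = 5*1 + 15 = 5 + 15 = 20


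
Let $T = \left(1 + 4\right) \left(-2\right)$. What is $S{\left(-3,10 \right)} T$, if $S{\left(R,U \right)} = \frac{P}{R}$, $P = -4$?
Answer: $- \frac{40}{3} \approx -13.333$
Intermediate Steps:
$T = -10$ ($T = 5 \left(-2\right) = -10$)
$S{\left(R,U \right)} = - \frac{4}{R}$
$S{\left(-3,10 \right)} T = - \frac{4}{-3} \left(-10\right) = \left(-4\right) \left(- \frac{1}{3}\right) \left(-10\right) = \frac{4}{3} \left(-10\right) = - \frac{40}{3}$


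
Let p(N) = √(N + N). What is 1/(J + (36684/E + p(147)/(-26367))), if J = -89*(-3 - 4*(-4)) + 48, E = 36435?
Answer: -37873226366121310395/41963275984682259981577 + 9074705561075*√6/41963275984682259981577 ≈ -0.00090253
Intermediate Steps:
p(N) = √2*√N (p(N) = √(2*N) = √2*√N)
J = -1109 (J = -89*(-3 + 16) + 48 = -89*13 + 48 = -1157 + 48 = -1109)
1/(J + (36684/E + p(147)/(-26367))) = 1/(-1109 + (36684/36435 + (√2*√147)/(-26367))) = 1/(-1109 + (36684*(1/36435) + (√2*(7*√3))*(-1/26367))) = 1/(-1109 + (12228/12145 + (7*√6)*(-1/26367))) = 1/(-1109 + (12228/12145 - 7*√6/26367)) = 1/(-13456577/12145 - 7*√6/26367)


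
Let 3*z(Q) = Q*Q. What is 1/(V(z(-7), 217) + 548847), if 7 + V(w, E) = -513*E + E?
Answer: 1/437736 ≈ 2.2845e-6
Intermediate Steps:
z(Q) = Q**2/3 (z(Q) = (Q*Q)/3 = Q**2/3)
V(w, E) = -7 - 512*E (V(w, E) = -7 + (-513*E + E) = -7 - 512*E)
1/(V(z(-7), 217) + 548847) = 1/((-7 - 512*217) + 548847) = 1/((-7 - 111104) + 548847) = 1/(-111111 + 548847) = 1/437736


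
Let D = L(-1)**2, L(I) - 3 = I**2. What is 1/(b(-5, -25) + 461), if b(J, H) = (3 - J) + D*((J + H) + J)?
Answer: -1/91 ≈ -0.010989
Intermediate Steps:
L(I) = 3 + I**2
D = 16 (D = (3 + (-1)**2)**2 = (3 + 1)**2 = 4**2 = 16)
b(J, H) = 3 + 16*H + 31*J (b(J, H) = (3 - J) + 16*((J + H) + J) = (3 - J) + 16*((H + J) + J) = (3 - J) + 16*(H + 2*J) = (3 - J) + (16*H + 32*J) = 3 + 16*H + 31*J)
1/(b(-5, -25) + 461) = 1/((3 + 16*(-25) + 31*(-5)) + 461) = 1/((3 - 400 - 155) + 461) = 1/(-552 + 461) = 1/(-91) = -1/91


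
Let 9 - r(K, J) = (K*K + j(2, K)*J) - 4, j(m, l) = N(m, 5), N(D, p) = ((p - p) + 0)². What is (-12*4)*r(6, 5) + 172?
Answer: 1276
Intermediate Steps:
N(D, p) = 0 (N(D, p) = (0 + 0)² = 0² = 0)
j(m, l) = 0
r(K, J) = 13 - K² (r(K, J) = 9 - ((K*K + 0*J) - 4) = 9 - ((K² + 0) - 4) = 9 - (K² - 4) = 9 - (-4 + K²) = 9 + (4 - K²) = 13 - K²)
(-12*4)*r(6, 5) + 172 = (-12*4)*(13 - 1*6²) + 172 = -48*(13 - 1*36) + 172 = -48*(13 - 36) + 172 = -48*(-23) + 172 = 1104 + 172 = 1276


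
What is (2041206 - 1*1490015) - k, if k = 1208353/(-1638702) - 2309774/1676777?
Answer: 1514534169817225343/2747737823454 ≈ 5.5119e+5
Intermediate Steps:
k = -5811169791629/2747737823454 (k = 1208353*(-1/1638702) - 2309774*1/1676777 = -1208353/1638702 - 2309774/1676777 = -5811169791629/2747737823454 ≈ -2.1149)
(2041206 - 1*1490015) - k = (2041206 - 1*1490015) - 1*(-5811169791629/2747737823454) = (2041206 - 1490015) + 5811169791629/2747737823454 = 551191 + 5811169791629/2747737823454 = 1514534169817225343/2747737823454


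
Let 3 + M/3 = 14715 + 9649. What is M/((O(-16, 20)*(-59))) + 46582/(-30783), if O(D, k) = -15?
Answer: 736162973/9080985 ≈ 81.066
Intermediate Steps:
M = 73083 (M = -9 + 3*(14715 + 9649) = -9 + 3*24364 = -9 + 73092 = 73083)
M/((O(-16, 20)*(-59))) + 46582/(-30783) = 73083/((-15*(-59))) + 46582/(-30783) = 73083/885 + 46582*(-1/30783) = 73083*(1/885) - 46582/30783 = 24361/295 - 46582/30783 = 736162973/9080985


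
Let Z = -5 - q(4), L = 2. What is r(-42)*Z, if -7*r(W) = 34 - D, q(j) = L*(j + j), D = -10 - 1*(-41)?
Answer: 9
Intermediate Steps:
D = 31 (D = -10 + 41 = 31)
q(j) = 4*j (q(j) = 2*(j + j) = 2*(2*j) = 4*j)
Z = -21 (Z = -5 - 4*4 = -5 - 1*16 = -5 - 16 = -21)
r(W) = -3/7 (r(W) = -(34 - 1*31)/7 = -(34 - 31)/7 = -⅐*3 = -3/7)
r(-42)*Z = -3/7*(-21) = 9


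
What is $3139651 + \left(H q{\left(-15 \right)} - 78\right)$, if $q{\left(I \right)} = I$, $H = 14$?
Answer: $3139363$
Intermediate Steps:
$3139651 + \left(H q{\left(-15 \right)} - 78\right) = 3139651 + \left(14 \left(-15\right) - 78\right) = 3139651 - 288 = 3139363$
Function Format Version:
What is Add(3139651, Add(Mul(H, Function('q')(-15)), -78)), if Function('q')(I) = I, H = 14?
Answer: 3139363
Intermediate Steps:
Add(3139651, Add(Mul(H, Function('q')(-15)), -78)) = Add(3139651, Add(Mul(14, -15), -78)) = Add(3139651, Add(-210, -78)) = Add(3139651, -288) = 3139363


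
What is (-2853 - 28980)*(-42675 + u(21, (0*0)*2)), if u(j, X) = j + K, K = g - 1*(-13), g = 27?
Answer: 1356531462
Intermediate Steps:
K = 40 (K = 27 - 1*(-13) = 27 + 13 = 40)
u(j, X) = 40 + j (u(j, X) = j + 40 = 40 + j)
(-2853 - 28980)*(-42675 + u(21, (0*0)*2)) = (-2853 - 28980)*(-42675 + (40 + 21)) = -31833*(-42675 + 61) = -31833*(-42614) = 1356531462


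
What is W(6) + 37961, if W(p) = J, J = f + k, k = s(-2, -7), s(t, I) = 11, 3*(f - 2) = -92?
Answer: 113830/3 ≈ 37943.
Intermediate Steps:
f = -86/3 (f = 2 + (⅓)*(-92) = 2 - 92/3 = -86/3 ≈ -28.667)
k = 11
J = -53/3 (J = -86/3 + 11 = -53/3 ≈ -17.667)
W(p) = -53/3
W(6) + 37961 = -53/3 + 37961 = 113830/3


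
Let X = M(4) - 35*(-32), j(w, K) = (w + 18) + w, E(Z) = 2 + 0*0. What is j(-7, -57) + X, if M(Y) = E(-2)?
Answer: 1126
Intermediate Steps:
E(Z) = 2 (E(Z) = 2 + 0 = 2)
M(Y) = 2
j(w, K) = 18 + 2*w (j(w, K) = (18 + w) + w = 18 + 2*w)
X = 1122 (X = 2 - 35*(-32) = 2 + 1120 = 1122)
j(-7, -57) + X = (18 + 2*(-7)) + 1122 = (18 - 14) + 1122 = 4 + 1122 = 1126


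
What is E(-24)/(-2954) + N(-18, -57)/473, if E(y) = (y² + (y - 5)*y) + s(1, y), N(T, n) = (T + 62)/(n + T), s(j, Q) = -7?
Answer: -4091441/9526650 ≈ -0.42947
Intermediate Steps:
N(T, n) = (62 + T)/(T + n)
E(y) = -7 + y² + y*(-5 + y) (E(y) = (y² + (y - 5)*y) - 7 = (y² + (-5 + y)*y) - 7 = (y² + y*(-5 + y)) - 7 = -7 + y² + y*(-5 + y))
E(-24)/(-2954) + N(-18, -57)/473 = (-7 - 5*(-24) + 2*(-24)²)/(-2954) + ((62 - 18)/(-18 - 57))/473 = (-7 + 120 + 2*576)*(-1/2954) + (44/(-75))*(1/473) = (-7 + 120 + 1152)*(-1/2954) - 1/75*44*(1/473) = 1265*(-1/2954) - 44/75*1/473 = -1265/2954 - 4/3225 = -4091441/9526650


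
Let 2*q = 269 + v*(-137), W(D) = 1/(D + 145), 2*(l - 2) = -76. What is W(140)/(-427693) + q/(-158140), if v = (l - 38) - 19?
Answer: -158582180633/3855216148140 ≈ -0.041134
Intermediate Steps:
l = -36 (l = 2 + (½)*(-76) = 2 - 38 = -36)
v = -93 (v = (-36 - 38) - 19 = -74 - 19 = -93)
W(D) = 1/(145 + D)
q = 6505 (q = (269 - 93*(-137))/2 = (269 + 12741)/2 = (½)*13010 = 6505)
W(140)/(-427693) + q/(-158140) = 1/((145 + 140)*(-427693)) + 6505/(-158140) = -1/427693/285 + 6505*(-1/158140) = (1/285)*(-1/427693) - 1301/31628 = -1/121892505 - 1301/31628 = -158582180633/3855216148140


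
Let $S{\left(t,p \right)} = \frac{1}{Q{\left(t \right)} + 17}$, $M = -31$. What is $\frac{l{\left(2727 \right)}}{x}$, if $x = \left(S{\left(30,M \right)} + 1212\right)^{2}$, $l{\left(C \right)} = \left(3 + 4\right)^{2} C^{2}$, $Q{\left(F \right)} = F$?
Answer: $\frac{804937335489}{3245011225} \approx 248.05$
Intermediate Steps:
$l{\left(C \right)} = 49 C^{2}$ ($l{\left(C \right)} = 7^{2} C^{2} = 49 C^{2}$)
$S{\left(t,p \right)} = \frac{1}{17 + t}$ ($S{\left(t,p \right)} = \frac{1}{t + 17} = \frac{1}{17 + t}$)
$x = \frac{3245011225}{2209}$ ($x = \left(\frac{1}{17 + 30} + 1212\right)^{2} = \left(\frac{1}{47} + 1212\right)^{2} = \left(\frac{56965}{47}\right)^{2} = \frac{3245011225}{2209} \approx 1.469 \cdot 10^{6}$)
$\frac{l{\left(2727 \right)}}{x} = \frac{49 \cdot 2727^{2}}{\frac{3245011225}{2209}} = 49 \cdot 7436529 \cdot \frac{2209}{3245011225} = 364389921 \cdot \frac{2209}{3245011225} = \frac{804937335489}{3245011225}$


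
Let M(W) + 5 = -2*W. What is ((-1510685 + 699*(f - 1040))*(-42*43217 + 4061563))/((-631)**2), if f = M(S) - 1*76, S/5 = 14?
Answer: -5373784567676/398161 ≈ -1.3497e+7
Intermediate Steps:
S = 70 (S = 5*14 = 70)
M(W) = -5 - 2*W
f = -221 (f = (-5 - 2*70) - 1*76 = (-5 - 140) - 76 = -145 - 76 = -221)
((-1510685 + 699*(f - 1040))*(-42*43217 + 4061563))/((-631)**2) = ((-1510685 + 699*(-221 - 1040))*(-42*43217 + 4061563))/((-631)**2) = ((-1510685 + 699*(-1261))*(-1815114 + 4061563))/398161 = ((-1510685 - 881439)*2246449)*(1/398161) = -2392124*2246449*(1/398161) = -5373784567676*1/398161 = -5373784567676/398161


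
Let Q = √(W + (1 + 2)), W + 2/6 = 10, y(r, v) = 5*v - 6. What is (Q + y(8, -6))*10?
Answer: -360 + 10*√114/3 ≈ -324.41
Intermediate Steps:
y(r, v) = -6 + 5*v
W = 29/3 (W = -⅓ + 10 = 29/3 ≈ 9.6667)
Q = √114/3 (Q = √(29/3 + (1 + 2)) = √(29/3 + 3) = √(38/3) = √114/3 ≈ 3.5590)
(Q + y(8, -6))*10 = (√114/3 + (-6 + 5*(-6)))*10 = (√114/3 + (-6 - 30))*10 = (√114/3 - 36)*10 = (-36 + √114/3)*10 = -360 + 10*√114/3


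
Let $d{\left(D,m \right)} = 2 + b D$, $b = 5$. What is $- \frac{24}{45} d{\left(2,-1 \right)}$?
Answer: $- \frac{32}{5} \approx -6.4$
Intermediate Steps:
$d{\left(D,m \right)} = 2 + 5 D$
$- \frac{24}{45} d{\left(2,-1 \right)} = - \frac{24}{45} \left(2 + 5 \cdot 2\right) = \left(-24\right) \frac{1}{45} \left(2 + 10\right) = \left(- \frac{8}{15}\right) 12 = - \frac{32}{5}$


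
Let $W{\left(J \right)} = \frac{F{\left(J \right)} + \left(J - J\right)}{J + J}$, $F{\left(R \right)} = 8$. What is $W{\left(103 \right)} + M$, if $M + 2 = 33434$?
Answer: $\frac{3443500}{103} \approx 33432.0$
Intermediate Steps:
$M = 33432$ ($M = -2 + 33434 = 33432$)
$W{\left(J \right)} = \frac{4}{J}$ ($W{\left(J \right)} = \frac{8 + \left(J - J\right)}{J + J} = \frac{8 + 0}{2 J} = 8 \frac{1}{2 J} = \frac{4}{J}$)
$W{\left(103 \right)} + M = \frac{4}{103} + 33432 = \frac{3443500}{103}$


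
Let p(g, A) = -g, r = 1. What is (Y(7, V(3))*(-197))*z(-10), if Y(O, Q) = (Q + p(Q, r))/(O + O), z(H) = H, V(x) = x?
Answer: 0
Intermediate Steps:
Y(O, Q) = 0 (Y(O, Q) = (Q - Q)/(O + O) = 0/((2*O)) = 0*(1/(2*O)) = 0)
(Y(7, V(3))*(-197))*z(-10) = (0*(-197))*(-10) = 0*(-10) = 0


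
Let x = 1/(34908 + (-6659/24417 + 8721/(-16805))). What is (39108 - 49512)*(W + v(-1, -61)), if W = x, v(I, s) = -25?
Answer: 931377626471082015/3580848495707 ≈ 2.6010e+5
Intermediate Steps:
x = 410327685/14323393982828 (x = 1/(34908 + (-6659*1/24417 + 8721*(-1/16805))) = 1/(34908 + (-6659/24417 - 8721/16805)) = 1/(34908 - 324845152/410327685) = 1/(14323393982828/410327685) = 410327685/14323393982828 ≈ 2.8647e-5)
W = 410327685/14323393982828 ≈ 2.8647e-5
(39108 - 49512)*(W + v(-1, -61)) = (39108 - 49512)*(410327685/14323393982828 - 25) = -10404*(-358084439243015/14323393982828) = 931377626471082015/3580848495707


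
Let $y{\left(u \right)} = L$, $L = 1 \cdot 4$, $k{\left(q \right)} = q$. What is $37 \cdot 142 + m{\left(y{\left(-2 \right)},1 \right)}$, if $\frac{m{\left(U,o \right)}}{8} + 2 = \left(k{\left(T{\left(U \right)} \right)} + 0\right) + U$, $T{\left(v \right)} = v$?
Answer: $5302$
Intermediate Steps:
$L = 4$
$y{\left(u \right)} = 4$
$m{\left(U,o \right)} = -16 + 16 U$ ($m{\left(U,o \right)} = -16 + 8 \left(\left(U + 0\right) + U\right) = -16 + 8 \left(U + U\right) = -16 + 8 \cdot 2 U = -16 + 16 U$)
$37 \cdot 142 + m{\left(y{\left(-2 \right)},1 \right)} = 37 \cdot 142 + \left(-16 + 16 \cdot 4\right) = 5254 + \left(-16 + 64\right) = 5254 + 48 = 5302$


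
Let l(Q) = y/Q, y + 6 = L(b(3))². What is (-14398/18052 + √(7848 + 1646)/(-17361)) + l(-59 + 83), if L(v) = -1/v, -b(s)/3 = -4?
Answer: -16334591/15596928 - √9494/17361 ≈ -1.0529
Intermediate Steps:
b(s) = 12 (b(s) = -3*(-4) = 12)
y = -863/144 (y = -6 + (-1/12)² = -6 + 1/144 = -863/144 ≈ -5.9931)
l(Q) = -863/(144*Q)
(-14398/18052 + √(7848 + 1646)/(-17361)) + l(-59 + 83) = (-14398/18052 + √(7848 + 1646)/(-17361)) - 863/(144*(-59 + 83)) = (-14398*1/18052 + √9494*(-1/17361)) - 863/144/24 = (-7199/9026 - √9494/17361) - 863/144*1/24 = (-7199/9026 - √9494/17361) - 863/3456 = -16334591/15596928 - √9494/17361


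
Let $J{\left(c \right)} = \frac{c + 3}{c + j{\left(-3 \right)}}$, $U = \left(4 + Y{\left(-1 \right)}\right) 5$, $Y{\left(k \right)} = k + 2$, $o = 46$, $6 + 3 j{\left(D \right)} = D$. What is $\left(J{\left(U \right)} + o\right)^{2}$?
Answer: $\frac{270400}{121} \approx 2234.7$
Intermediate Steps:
$j{\left(D \right)} = -2 + \frac{D}{3}$
$Y{\left(k \right)} = 2 + k$
$U = 25$ ($U = \left(4 + \left(2 - 1\right)\right) 5 = \left(4 + 1\right) 5 = 5 \cdot 5 = 25$)
$J{\left(c \right)} = \frac{3 + c}{-3 + c}$ ($J{\left(c \right)} = \frac{c + 3}{c + \left(-2 + \frac{1}{3} \left(-3\right)\right)} = \frac{3 + c}{c - 3} = \frac{3 + c}{-3 + c}$)
$\left(J{\left(U \right)} + o\right)^{2} = \left(\frac{3 + 25}{-3 + 25} + 46\right)^{2} = \left(\frac{1}{22} \cdot 28 + 46\right)^{2} = \left(\frac{14}{11} + 46\right)^{2} = \left(\frac{520}{11}\right)^{2} = \frac{270400}{121}$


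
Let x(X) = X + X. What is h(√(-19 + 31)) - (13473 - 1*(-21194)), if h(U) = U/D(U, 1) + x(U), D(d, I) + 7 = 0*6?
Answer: -34667 + 26*√3/7 ≈ -34661.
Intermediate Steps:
D(d, I) = -7 (D(d, I) = -7 + 0*6 = -7 + 0 = -7)
x(X) = 2*X
h(U) = 13*U/7 (h(U) = U/(-7) + 2*U = -U/7 + 2*U = 13*U/7)
h(√(-19 + 31)) - (13473 - 1*(-21194)) = 13*√(-19 + 31)/7 - (13473 - 1*(-21194)) = 13*√12/7 - (13473 + 21194) = 13*(2*√3)/7 - 1*34667 = 26*√3/7 - 34667 = -34667 + 26*√3/7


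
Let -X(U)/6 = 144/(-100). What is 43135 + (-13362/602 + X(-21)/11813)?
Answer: 3832419005066/88892825 ≈ 43113.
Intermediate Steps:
X(U) = 216/25 (X(U) = -864/(-100) = -864*(-1)/100 = -6*(-36/25) = 216/25)
43135 + (-13362/602 + X(-21)/11813) = 43135 + (-13362/602 + (216/25)/11813) = 43135 + (-13362*1/602 + (216/25)*(1/11813)) = 43135 + (-6681/301 + 216/295325) = 43135 - 1973001309/88892825 = 3832419005066/88892825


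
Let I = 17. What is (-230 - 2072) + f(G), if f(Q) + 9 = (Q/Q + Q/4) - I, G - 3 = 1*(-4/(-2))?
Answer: -9303/4 ≈ -2325.8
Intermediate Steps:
G = 5 (G = 3 + 1*(-4/(-2)) = 3 + 1*(-4*(-½)) = 3 + 1*2 = 3 + 2 = 5)
f(Q) = -25 + Q/4 (f(Q) = -9 + ((Q/Q + Q/4) - 1*17) = -9 + ((1 + Q*(¼)) - 17) = -9 + ((1 + Q/4) - 17) = -9 + (-16 + Q/4) = -25 + Q/4)
(-230 - 2072) + f(G) = (-230 - 2072) + (-25 + (¼)*5) = -2302 + (-25 + 5/4) = -2302 - 95/4 = -9303/4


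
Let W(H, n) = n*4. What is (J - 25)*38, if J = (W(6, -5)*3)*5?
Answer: -12350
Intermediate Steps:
W(H, n) = 4*n
J = -300 (J = ((4*(-5))*3)*5 = -20*3*5 = -60*5 = -300)
(J - 25)*38 = (-300 - 25)*38 = -325*38 = -12350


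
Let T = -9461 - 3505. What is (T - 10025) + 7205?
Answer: -15786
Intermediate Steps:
T = -12966
(T - 10025) + 7205 = (-12966 - 10025) + 7205 = -22991 + 7205 = -15786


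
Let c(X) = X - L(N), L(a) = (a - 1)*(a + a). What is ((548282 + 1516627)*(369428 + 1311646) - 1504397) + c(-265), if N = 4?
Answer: 3471263327580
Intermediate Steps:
L(a) = 2*a*(-1 + a) (L(a) = (-1 + a)*(2*a) = 2*a*(-1 + a))
c(X) = -24 + X (c(X) = X - 2*4*(-1 + 4) = X - 2*4*3 = X - 1*24 = X - 24 = -24 + X)
((548282 + 1516627)*(369428 + 1311646) - 1504397) + c(-265) = ((548282 + 1516627)*(369428 + 1311646) - 1504397) + (-24 - 265) = (2064909*1681074 - 1504397) - 289 = (3471264832266 - 1504397) - 289 = 3471263327869 - 289 = 3471263327580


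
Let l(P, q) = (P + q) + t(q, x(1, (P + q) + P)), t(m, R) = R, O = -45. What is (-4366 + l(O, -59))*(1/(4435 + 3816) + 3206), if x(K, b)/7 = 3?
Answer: -117688093443/8251 ≈ -1.4263e+7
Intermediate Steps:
x(K, b) = 21 (x(K, b) = 7*3 = 21)
l(P, q) = 21 + P + q (l(P, q) = (P + q) + 21 = 21 + P + q)
(-4366 + l(O, -59))*(1/(4435 + 3816) + 3206) = (-4366 + (21 - 45 - 59))*(1/(4435 + 3816) + 3206) = (-4366 - 83)*(1/8251 + 3206) = -4449*(1/8251 + 3206) = -4449*26452707/8251 = -117688093443/8251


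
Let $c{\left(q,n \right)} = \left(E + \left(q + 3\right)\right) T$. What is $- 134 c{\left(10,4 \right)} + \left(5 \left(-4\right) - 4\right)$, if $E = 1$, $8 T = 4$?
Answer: $-962$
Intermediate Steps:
$T = \frac{1}{2}$ ($T = \frac{1}{8} \cdot 4 = \frac{1}{2} \approx 0.5$)
$c{\left(q,n \right)} = 2 + \frac{q}{2}$ ($c{\left(q,n \right)} = \left(1 + \left(q + 3\right)\right) \frac{1}{2} = \left(1 + \left(3 + q\right)\right) \frac{1}{2} = \left(4 + q\right) \frac{1}{2} = 2 + \frac{q}{2}$)
$- 134 c{\left(10,4 \right)} + \left(5 \left(-4\right) - 4\right) = - 134 \left(2 + \frac{1}{2} \cdot 10\right) + \left(5 \left(-4\right) - 4\right) = - 134 \left(2 + 5\right) - 24 = \left(-134\right) 7 - 24 = -938 - 24 = -962$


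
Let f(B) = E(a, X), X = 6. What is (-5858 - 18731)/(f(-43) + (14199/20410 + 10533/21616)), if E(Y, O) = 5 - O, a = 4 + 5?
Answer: -5424118983920/40360777 ≈ -1.3439e+5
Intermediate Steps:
a = 9
f(B) = -1 (f(B) = 5 - 1*6 = 5 - 6 = -1)
(-5858 - 18731)/(f(-43) + (14199/20410 + 10533/21616)) = (-5858 - 18731)/(-1 + (14199/20410 + 10533/21616)) = -24589/(-1 + (14199*(1/20410) + 10533*(1/21616))) = -24589/(-1 + (14199/20410 + 10533/21616)) = -24589/(-1 + 260952057/220591280) = -24589/40360777/220591280 = -24589*220591280/40360777 = -5424118983920/40360777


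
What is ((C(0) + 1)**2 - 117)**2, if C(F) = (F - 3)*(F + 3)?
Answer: 2809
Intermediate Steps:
C(F) = (-3 + F)*(3 + F)
((C(0) + 1)**2 - 117)**2 = (((-9 + 0**2) + 1)**2 - 117)**2 = (((-9 + 0) + 1)**2 - 117)**2 = ((-9 + 1)**2 - 117)**2 = ((-8)**2 - 117)**2 = (64 - 117)**2 = (-53)**2 = 2809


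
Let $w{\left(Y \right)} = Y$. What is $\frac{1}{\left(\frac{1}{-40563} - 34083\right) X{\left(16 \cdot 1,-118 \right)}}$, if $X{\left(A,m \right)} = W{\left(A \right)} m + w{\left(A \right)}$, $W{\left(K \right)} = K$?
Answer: $\frac{4507}{287561815840} \approx 1.5673 \cdot 10^{-8}$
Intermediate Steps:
$X{\left(A,m \right)} = A + A m$ ($X{\left(A,m \right)} = A m + A = A + A m$)
$\frac{1}{\left(\frac{1}{-40563} - 34083\right) X{\left(16 \cdot 1,-118 \right)}} = \frac{1}{\left(\frac{1}{-40563} - 34083\right) 16 \cdot 1 \left(1 - 118\right)} = \frac{1}{\left(- \frac{1}{40563} - 34083\right) 16 \left(-117\right)} = \frac{1}{\left(- \frac{1382508730}{40563}\right) \left(-1872\right)} = \left(- \frac{40563}{1382508730}\right) \left(- \frac{1}{1872}\right) = \frac{4507}{287561815840}$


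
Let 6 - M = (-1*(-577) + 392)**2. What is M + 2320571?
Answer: 1381616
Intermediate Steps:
M = -938955 (M = 6 - (-1*(-577) + 392)**2 = 6 - (577 + 392)**2 = 6 - 1*969**2 = 6 - 1*938961 = 6 - 938961 = -938955)
M + 2320571 = -938955 + 2320571 = 1381616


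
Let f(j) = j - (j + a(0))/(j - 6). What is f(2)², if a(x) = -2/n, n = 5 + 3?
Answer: 1521/256 ≈ 5.9414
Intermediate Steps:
n = 8
a(x) = -¼ (a(x) = -2/8 = -2*⅛ = -¼)
f(j) = j - (-¼ + j)/(-6 + j) (f(j) = j - (j - ¼)/(j - 6) = j - (-¼ + j)/(-6 + j))
f(2)² = ((¼ + 2² - 7*2)/(-6 + 2))² = ((¼ + 4 - 14)/(-4))² = (-¼*(-39/4))² = (39/16)² = 1521/256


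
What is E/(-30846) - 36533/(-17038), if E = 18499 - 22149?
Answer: 84934687/37539582 ≈ 2.2625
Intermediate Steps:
E = -3650
E/(-30846) - 36533/(-17038) = -3650/(-30846) - 36533/(-17038) = -3650*(-1/30846) - 36533*(-1/17038) = 1825/15423 + 5219/2434 = 84934687/37539582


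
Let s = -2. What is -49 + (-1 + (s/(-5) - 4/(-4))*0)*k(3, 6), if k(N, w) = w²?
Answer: -85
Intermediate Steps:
-49 + (-1 + (s/(-5) - 4/(-4))*0)*k(3, 6) = -49 + (-1 + (-2/(-5) - 4/(-4))*0)*6² = -49 + (-1 + (-2*(-⅕) - 4*(-¼))*0)*36 = -49 + (-1 + (⅖ + 1)*0)*36 = -49 + (-1 + (7/5)*0)*36 = -49 + (-1 + 0)*36 = -49 - 1*36 = -49 - 36 = -85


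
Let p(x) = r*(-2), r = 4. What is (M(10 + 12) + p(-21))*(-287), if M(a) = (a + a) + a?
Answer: -16646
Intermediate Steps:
p(x) = -8 (p(x) = 4*(-2) = -8)
M(a) = 3*a (M(a) = 2*a + a = 3*a)
(M(10 + 12) + p(-21))*(-287) = (3*(10 + 12) - 8)*(-287) = (3*22 - 8)*(-287) = (66 - 8)*(-287) = 58*(-287) = -16646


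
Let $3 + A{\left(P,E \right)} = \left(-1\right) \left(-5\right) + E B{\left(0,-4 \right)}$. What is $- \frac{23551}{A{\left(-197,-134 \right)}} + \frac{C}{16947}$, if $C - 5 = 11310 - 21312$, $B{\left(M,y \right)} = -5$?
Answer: $- \frac{19325561}{542304} \approx -35.636$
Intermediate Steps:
$C = -9997$ ($C = 5 + \left(11310 - 21312\right) = 5 - 10002 = -9997$)
$A{\left(P,E \right)} = 2 - 5 E$ ($A{\left(P,E \right)} = -3 + \left(\left(-1\right) \left(-5\right) + E \left(-5\right)\right) = -3 - \left(-5 + 5 E\right) = 2 - 5 E$)
$- \frac{23551}{A{\left(-197,-134 \right)}} + \frac{C}{16947} = - \frac{23551}{2 - -670} - \frac{9997}{16947} = - \frac{23551}{2 + 670} - \frac{9997}{16947} = - \frac{23551}{672} - \frac{9997}{16947} = - \frac{19325561}{542304}$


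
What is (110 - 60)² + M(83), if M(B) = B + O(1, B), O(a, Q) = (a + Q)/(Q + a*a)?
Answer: 2584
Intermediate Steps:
O(a, Q) = (Q + a)/(Q + a²)
M(B) = 1 + B (M(B) = B + (B + 1)/(B + 1²) = B + (1 + B)/(B + 1) = B + (1 + B)/(1 + B) = B + 1 = 1 + B)
(110 - 60)² + M(83) = (110 - 60)² + (1 + 83) = 50² + 84 = 2500 + 84 = 2584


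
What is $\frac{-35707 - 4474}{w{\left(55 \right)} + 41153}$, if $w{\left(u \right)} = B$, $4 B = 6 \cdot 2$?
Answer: $- \frac{40181}{41156} \approx -0.97631$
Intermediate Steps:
$B = 3$ ($B = \frac{6 \cdot 2}{4} = \frac{1}{4} \cdot 12 = 3$)
$w{\left(u \right)} = 3$
$\frac{-35707 - 4474}{w{\left(55 \right)} + 41153} = \frac{-35707 - 4474}{3 + 41153} = - \frac{40181}{41156}$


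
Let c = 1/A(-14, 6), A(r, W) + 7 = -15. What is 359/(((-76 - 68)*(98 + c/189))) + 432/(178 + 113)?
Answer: 461376303/316206808 ≈ 1.4591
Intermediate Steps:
A(r, W) = -22 (A(r, W) = -7 - 15 = -22)
c = -1/22 (c = 1/(-22) = -1/22 ≈ -0.045455)
359/(((-76 - 68)*(98 + c/189))) + 432/(178 + 113) = 359/(((-76 - 68)*(98 - 1/22/189))) + 432/(178 + 113) = 359/((-144*(98 - 1/22*1/189))) + 432/291 = 359/((-144*(98 - 1/4158))) + 432*(1/291) = 359/((-144*407483/4158)) + 144/97 = 359/(-3259864/231) + 144/97 = 359*(-231/3259864) + 144/97 = -82929/3259864 + 144/97 = 461376303/316206808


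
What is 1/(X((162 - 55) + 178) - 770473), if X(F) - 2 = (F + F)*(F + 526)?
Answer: -1/308201 ≈ -3.2446e-6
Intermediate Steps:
X(F) = 2 + 2*F*(526 + F) (X(F) = 2 + (F + F)*(F + 526) = 2 + (2*F)*(526 + F) = 2 + 2*F*(526 + F))
1/(X((162 - 55) + 178) - 770473) = 1/((2 + 2*((162 - 55) + 178)² + 1052*((162 - 55) + 178)) - 770473) = 1/((2 + 2*(107 + 178)² + 1052*(107 + 178)) - 770473) = 1/((2 + 2*285² + 1052*285) - 770473) = 1/((2 + 2*81225 + 299820) - 770473) = 1/((2 + 162450 + 299820) - 770473) = 1/(462272 - 770473) = 1/(-308201) = -1/308201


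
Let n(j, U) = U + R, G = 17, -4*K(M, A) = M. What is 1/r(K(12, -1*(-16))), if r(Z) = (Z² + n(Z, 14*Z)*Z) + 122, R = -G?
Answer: 1/308 ≈ 0.0032468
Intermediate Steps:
K(M, A) = -M/4
R = -17 (R = -1*17 = -17)
n(j, U) = -17 + U (n(j, U) = U - 17 = -17 + U)
r(Z) = 122 + Z² + Z*(-17 + 14*Z) (r(Z) = (Z² + (-17 + 14*Z)*Z) + 122 = (Z² + Z*(-17 + 14*Z)) + 122 = 122 + Z² + Z*(-17 + 14*Z))
1/r(K(12, -1*(-16))) = 1/(122 - (-17)*12/4 + 15*(-¼*12)²) = 1/(122 - 17*(-3) + 15*(-3)²) = 1/(122 + 51 + 15*9) = 1/(122 + 51 + 135) = 1/308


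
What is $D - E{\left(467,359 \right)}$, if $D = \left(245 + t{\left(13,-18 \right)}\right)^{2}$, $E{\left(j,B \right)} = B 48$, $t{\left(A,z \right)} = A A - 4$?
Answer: $150868$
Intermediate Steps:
$t{\left(A,z \right)} = -4 + A^{2}$ ($t{\left(A,z \right)} = A^{2} - 4 = -4 + A^{2}$)
$E{\left(j,B \right)} = 48 B$
$D = 168100$ ($D = \left(245 - \left(4 - 13^{2}\right)\right)^{2} = \left(245 + \left(-4 + 169\right)\right)^{2} = \left(245 + 165\right)^{2} = 410^{2} = 168100$)
$D - E{\left(467,359 \right)} = 168100 - 48 \cdot 359 = 168100 - 17232 = 150868$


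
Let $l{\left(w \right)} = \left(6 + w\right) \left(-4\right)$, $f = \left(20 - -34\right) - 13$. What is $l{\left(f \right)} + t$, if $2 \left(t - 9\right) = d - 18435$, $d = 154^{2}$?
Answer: $\frac{4923}{2} \approx 2461.5$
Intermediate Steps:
$f = 41$ ($f = \left(20 + 34\right) - 13 = 54 - 13 = 41$)
$d = 23716$
$l{\left(w \right)} = -24 - 4 w$
$t = \frac{5299}{2}$ ($t = 9 + \frac{23716 - 18435}{2} = 9 + \frac{1}{2} \cdot 5281 = 9 + \frac{5281}{2} = \frac{5299}{2} \approx 2649.5$)
$l{\left(f \right)} + t = \left(-24 - 164\right) + \frac{5299}{2} = -188 + \frac{5299}{2} = \frac{4923}{2}$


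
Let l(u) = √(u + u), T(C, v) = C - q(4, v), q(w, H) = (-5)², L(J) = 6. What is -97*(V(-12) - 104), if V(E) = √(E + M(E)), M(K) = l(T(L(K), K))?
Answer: 10088 - 97*√(-12 + I*√38) ≈ 10004.0 - 346.3*I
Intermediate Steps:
q(w, H) = 25
T(C, v) = -25 + C (T(C, v) = C - 1*25 = C - 25 = -25 + C)
l(u) = √2*√u (l(u) = √(2*u) = √2*√u)
M(K) = I*√38 (M(K) = √2*√(-25 + 6) = √2*√(-19) = √2*(I*√19) = I*√38)
V(E) = √(E + I*√38)
-97*(V(-12) - 104) = -97*(√(-12 + I*√38) - 104) = -97*(-104 + √(-12 + I*√38)) = 10088 - 97*√(-12 + I*√38)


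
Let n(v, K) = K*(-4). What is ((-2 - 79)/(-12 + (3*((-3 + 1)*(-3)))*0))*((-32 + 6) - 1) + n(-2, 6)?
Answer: -825/4 ≈ -206.25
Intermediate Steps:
n(v, K) = -4*K
((-2 - 79)/(-12 + (3*((-3 + 1)*(-3)))*0))*((-32 + 6) - 1) + n(-2, 6) = ((-2 - 79)/(-12 + (3*((-3 + 1)*(-3)))*0))*((-32 + 6) - 1) - 4*6 = (-81/(-12 + (3*(-2*(-3)))*0))*(-26 - 1) - 24 = -81/(-12 + (3*6)*0)*(-27) - 24 = -81/(-12 + 18*0)*(-27) - 24 = -81/(-12 + 0)*(-27) - 24 = -81/(-12)*(-27) - 24 = -81*(-1/12)*(-27) - 24 = (27/4)*(-27) - 24 = -729/4 - 24 = -825/4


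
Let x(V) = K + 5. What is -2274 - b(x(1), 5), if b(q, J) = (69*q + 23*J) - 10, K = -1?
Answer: -2655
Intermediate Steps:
x(V) = 4 (x(V) = -1 + 5 = 4)
b(q, J) = -10 + 23*J + 69*q (b(q, J) = (23*J + 69*q) - 10 = -10 + 23*J + 69*q)
-2274 - b(x(1), 5) = -2274 - (-10 + 23*5 + 69*4) = -2274 - (-10 + 115 + 276) = -2274 - 1*381 = -2274 - 381 = -2655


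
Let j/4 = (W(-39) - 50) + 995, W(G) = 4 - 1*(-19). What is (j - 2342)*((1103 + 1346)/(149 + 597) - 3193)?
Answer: -1820339685/373 ≈ -4.8803e+6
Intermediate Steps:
W(G) = 23 (W(G) = 4 + 19 = 23)
j = 3872 (j = 4*((23 - 50) + 995) = 4*(-27 + 995) = 4*968 = 3872)
(j - 2342)*((1103 + 1346)/(149 + 597) - 3193) = (3872 - 2342)*((1103 + 1346)/(149 + 597) - 3193) = 1530*(2449/746 - 3193) = 1530*(-2379529/746) = -1820339685/373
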